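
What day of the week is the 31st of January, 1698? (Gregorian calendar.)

Friday

Doomsday rule: the anchor day for the 1600s is Tuesday. For year 98: 98÷12 = 8 r 2, and 2÷4 = 0, so 8+2+0 = 10.
Tuesday + 10 ≡ Friday — that's 1698's doomsday.
In January the doomsday date is Jan 3 (1698 is not a leap year).
Jan 31 is 28 days after Jan 3; 28 mod 7 = 0, so Friday + 0 = Friday.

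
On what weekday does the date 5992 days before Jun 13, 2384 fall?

Wednesday

First find the weekday of Jun 13, 2384. Doomsday rule: the anchor day for the 2300s is Wednesday. For year 84: 84÷12 = 7 r 0, and 0÷4 = 0, so 7+0+0 = 7.
Wednesday + 7 ≡ Wednesday — that's 2384's doomsday.
In June the doomsday date is Jun 6.
Jun 13 is 7 days after Jun 6; 7 mod 7 = 0, so Wednesday + 0 = Wednesday.
5992 mod 7 = 0, so 5992 days before a Wednesday is Wednesday − 0 = Wednesday.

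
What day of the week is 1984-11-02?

January 1, 1984 is a Sunday.
Jan 1, 1984 → Feb 1, 1984: 31 days (January has 31).
Feb 1, 1984 → Mar 1, 1984: 29 days (February has 29).
Mar 1, 1984 → Apr 1, 1984: 31 days (March has 31).
Apr 1, 1984 → May 1, 1984: 30 days (April has 30).
May 1, 1984 → Jun 1, 1984: 31 days (May has 31).
Jun 1, 1984 → Jul 1, 1984: 30 days (June has 30).
Jul 1, 1984 → Aug 1, 1984: 31 days (July has 31).
Aug 1, 1984 → Sep 1, 1984: 31 days (August has 31).
Sep 1, 1984 → Oct 1, 1984: 30 days (September has 30).
Oct 1, 1984 → Nov 1, 1984: 31 days (October has 31).
Nov 1, 1984 → Nov 2, 1984: 1 days.
Total: 306 days.
306 mod 7 = 5, so Sunday + 5 = Friday.

Friday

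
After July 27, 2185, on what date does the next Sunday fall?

July 31, 2185

Jul 27, 2185 is a Wednesday.
From Wednesday to the next Sunday is 4 days.
Jul 27, 2185 + 4 = Jul 31, 2185.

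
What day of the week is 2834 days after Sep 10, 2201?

Wednesday

Sep 10, 2201 is a Thursday.
2834 mod 7 = 6, so 2834 days after a Thursday is Thursday + 6 = Wednesday.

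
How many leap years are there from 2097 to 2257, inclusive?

Multiples of 4 in [2097,2257]: 40.
Of those, multiples of 100: 2 (not leap unless ÷400).
Multiples of 400: 0.
Leap years = 40 − 2 + 0 = 38.

38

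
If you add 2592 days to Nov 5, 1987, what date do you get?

+366 (one year; includes Feb 29, 1988) → Nov 5, 1988 (2226 left).
+365 (one year) → Nov 5, 1989 (1861 left).
+365 (one year) → Nov 5, 1990 (1496 left).
+365 (one year) → Nov 5, 1991 (1131 left).
+366 (one year; includes Feb 29, 1992) → Nov 5, 1992 (765 left).
+365 (one year) → Nov 5, 1993 (400 left).
Nov has 30 days: +26 → Dec 1, 1993 (374 left).
Dec has 31 days: +31 → Jan 1, 1994 (343 left).
Jan has 31 days: +31 → Feb 1, 1994 (312 left).
Feb has 28 days: +28 → Mar 1, 1994 (284 left).
Mar has 31 days: +31 → Apr 1, 1994 (253 left).
Apr has 30 days: +30 → May 1, 1994 (223 left).
May has 31 days: +31 → Jun 1, 1994 (192 left).
Jun has 30 days: +30 → Jul 1, 1994 (162 left).
Jul has 31 days: +31 → Aug 1, 1994 (131 left).
Aug has 31 days: +31 → Sep 1, 1994 (100 left).
Sep has 30 days: +30 → Oct 1, 1994 (70 left).
Oct has 31 days: +31 → Nov 1, 1994 (39 left).
Nov has 30 days: +30 → Dec 1, 1994 (9 left).
+9 → Dec 10, 1994.

December 10, 1994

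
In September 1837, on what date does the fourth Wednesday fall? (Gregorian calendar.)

September 27, 1837

September 1, 1837 is a Friday.
The first Wednesday is therefore September 6 (5 days later).
The fourth Wednesday is 6 + 3×7 = September 27.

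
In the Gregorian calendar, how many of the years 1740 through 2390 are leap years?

Multiples of 4 in [1740,2390]: 163.
Of those, multiples of 100: 6 (not leap unless ÷400).
Multiples of 400: 1.
Leap years = 163 − 6 + 1 = 158.

158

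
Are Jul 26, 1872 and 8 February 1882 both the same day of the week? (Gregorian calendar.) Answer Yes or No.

From Jul 26, 1872 to Feb 8, 1882 is 3484 days.
3484 mod 7 = 5, so they are different weekdays.
(Jul 26, 1872 is a Friday; Feb 8, 1882 is a Wednesday.)

No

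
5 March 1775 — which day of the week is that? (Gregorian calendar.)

Sunday

Doomsday rule: the anchor day for the 1700s is Sunday. For year 75: 75÷12 = 6 r 3, and 3÷4 = 0, so 6+3+0 = 9.
Sunday + 9 ≡ Tuesday — that's 1775's doomsday.
In March the doomsday date is Mar 14.
Mar 5 is 9 days before Mar 14; 9 mod 7 = 2, so Tuesday − 2 = Sunday.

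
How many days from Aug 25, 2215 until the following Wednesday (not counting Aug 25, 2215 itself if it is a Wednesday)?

Aug 25, 2215 is a Friday.
From Friday to the next Wednesday is 5 days.

5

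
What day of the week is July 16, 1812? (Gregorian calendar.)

Thursday

Doomsday rule: the anchor day for the 1800s is Friday. For year 12: 12÷12 = 1 r 0, and 0÷4 = 0, so 1+0+0 = 1.
Friday + 1 ≡ Saturday — that's 1812's doomsday.
In July the doomsday date is Jul 11.
Jul 16 is 5 days after Jul 11; 5 mod 7 = 5, so Saturday + 5 = Thursday.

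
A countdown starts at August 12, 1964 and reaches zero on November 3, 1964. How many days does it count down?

83

Aug 12, 1964 → Sep 12, 1964: 31 days (August has 31).
Sep 12, 1964 → Oct 12, 1964: 30 days (September has 30).
Oct 12, 1964 → Nov 3, 1964: 22 days.
Total: 83 days.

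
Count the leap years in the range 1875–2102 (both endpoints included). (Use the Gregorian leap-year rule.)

Multiples of 4 in [1875,2102]: 57.
Of those, multiples of 100: 3 (not leap unless ÷400).
Multiples of 400: 1.
Leap years = 57 − 3 + 1 = 55.

55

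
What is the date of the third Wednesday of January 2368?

January 17, 2368

January 1, 2368 is a Monday.
The first Wednesday is therefore January 3 (2 days later).
The third Wednesday is 3 + 2×7 = January 17.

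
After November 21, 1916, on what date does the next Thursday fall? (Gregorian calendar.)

Nov 21, 1916 is a Tuesday.
From Tuesday to the next Thursday is 2 days.
Nov 21, 1916 + 2 = Nov 23, 1916.

November 23, 1916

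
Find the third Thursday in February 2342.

February 19, 2342

February 1, 2342 is a Sunday.
The first Thursday is therefore February 5 (4 days later).
The third Thursday is 5 + 2×7 = February 19.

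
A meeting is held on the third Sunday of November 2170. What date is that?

November 1, 2170 is a Thursday.
The first Sunday is therefore November 4 (3 days later).
The third Sunday is 4 + 2×7 = November 18.

November 18, 2170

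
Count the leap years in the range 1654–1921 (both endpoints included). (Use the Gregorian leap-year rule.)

Multiples of 4 in [1654,1921]: 67.
Of those, multiples of 100: 3 (not leap unless ÷400).
Multiples of 400: 0.
Leap years = 67 − 3 + 0 = 64.

64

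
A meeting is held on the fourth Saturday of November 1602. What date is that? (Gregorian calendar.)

November 23, 1602

November 1, 1602 is a Friday.
The first Saturday is therefore November 2 (1 days later).
The fourth Saturday is 2 + 3×7 = November 23.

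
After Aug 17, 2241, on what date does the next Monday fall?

Aug 17, 2241 is a Tuesday.
From Tuesday to the next Monday is 6 days.
Aug 17, 2241 + 6 = Aug 23, 2241.

August 23, 2241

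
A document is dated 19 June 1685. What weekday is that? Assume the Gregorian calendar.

Doomsday rule: the anchor day for the 1600s is Tuesday. For year 85: 85÷12 = 7 r 1, and 1÷4 = 0, so 7+1+0 = 8.
Tuesday + 8 ≡ Wednesday — that's 1685's doomsday.
In June the doomsday date is Jun 6.
Jun 19 is 13 days after Jun 6; 13 mod 7 = 6, so Wednesday + 6 = Tuesday.

Tuesday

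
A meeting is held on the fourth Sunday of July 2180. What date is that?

July 23, 2180

July 1, 2180 is a Saturday.
The first Sunday is therefore July 2 (1 days later).
The fourth Sunday is 2 + 3×7 = July 23.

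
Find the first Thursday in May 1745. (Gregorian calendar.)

May 6, 1745

May 1, 1745 is a Saturday.
The first Thursday is therefore May 6 (5 days later).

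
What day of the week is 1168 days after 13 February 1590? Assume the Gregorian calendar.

First find the weekday of Feb 13, 1590. Doomsday rule: the anchor day for the 1500s is Wednesday. For year 90: 90÷12 = 7 r 6, and 6÷4 = 1, so 7+6+1 = 14.
Wednesday + 14 ≡ Wednesday — that's 1590's doomsday.
In February the doomsday date is Feb 28 (1590 is not a leap year).
Feb 13 is 15 days before Feb 28; 15 mod 7 = 1, so Wednesday − 1 = Tuesday.
1168 mod 7 = 6, so 1168 days after a Tuesday is Tuesday + 6 = Monday.

Monday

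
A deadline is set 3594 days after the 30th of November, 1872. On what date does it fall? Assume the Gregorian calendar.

+365 (one year) → Nov 30, 1873 (3229 left).
+365 (one year) → Nov 30, 1874 (2864 left).
+365 (one year) → Nov 30, 1875 (2499 left).
+366 (one year; includes Feb 29, 1876) → Nov 30, 1876 (2133 left).
+365 (one year) → Nov 30, 1877 (1768 left).
+365 (one year) → Nov 30, 1878 (1403 left).
+365 (one year) → Nov 30, 1879 (1038 left).
+366 (one year; includes Feb 29, 1880) → Nov 30, 1880 (672 left).
+365 (one year) → Nov 30, 1881 (307 left).
Nov has 30 days: +1 → Dec 1, 1881 (306 left).
Dec has 31 days: +31 → Jan 1, 1882 (275 left).
Jan has 31 days: +31 → Feb 1, 1882 (244 left).
Feb has 28 days: +28 → Mar 1, 1882 (216 left).
Mar has 31 days: +31 → Apr 1, 1882 (185 left).
Apr has 30 days: +30 → May 1, 1882 (155 left).
May has 31 days: +31 → Jun 1, 1882 (124 left).
Jun has 30 days: +30 → Jul 1, 1882 (94 left).
Jul has 31 days: +31 → Aug 1, 1882 (63 left).
Aug has 31 days: +31 → Sep 1, 1882 (32 left).
Sep has 30 days: +30 → Oct 1, 1882 (2 left).
+2 → Oct 3, 1882.

October 3, 1882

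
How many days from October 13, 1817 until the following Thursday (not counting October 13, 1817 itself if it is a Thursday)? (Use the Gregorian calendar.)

3

Oct 13, 1817 is a Monday.
From Monday to the next Thursday is 3 days.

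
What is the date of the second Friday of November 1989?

November 10, 1989

November 1, 1989 is a Wednesday.
The first Friday is therefore November 3 (2 days later).
The second Friday is 3 + 1×7 = November 10.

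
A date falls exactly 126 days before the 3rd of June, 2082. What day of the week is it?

First find the weekday of Jun 3, 2082. Doomsday rule: the anchor day for the 2000s is Tuesday. For year 82: 82÷12 = 6 r 10, and 10÷4 = 2, so 6+10+2 = 18.
Tuesday + 18 ≡ Saturday — that's 2082's doomsday.
In June the doomsday date is Jun 6.
Jun 3 is 3 days before Jun 6; 3 mod 7 = 3, so Saturday − 3 = Wednesday.
126 mod 7 = 0, so 126 days before a Wednesday is Wednesday − 0 = Wednesday.

Wednesday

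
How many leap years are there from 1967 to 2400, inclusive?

106

Multiples of 4 in [1967,2400]: 109.
Of those, multiples of 100: 5 (not leap unless ÷400).
Multiples of 400: 2.
Leap years = 109 − 5 + 2 = 106.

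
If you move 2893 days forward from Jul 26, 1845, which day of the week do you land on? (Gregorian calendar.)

Monday

Jul 26, 1845 is a Saturday.
2893 mod 7 = 2, so 2893 days after a Saturday is Saturday + 2 = Monday.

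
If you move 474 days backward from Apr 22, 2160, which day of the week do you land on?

First find the weekday of Apr 22, 2160. Doomsday rule: the anchor day for the 2100s is Sunday. For year 60: 60÷12 = 5 r 0, and 0÷4 = 0, so 5+0+0 = 5.
Sunday + 5 ≡ Friday — that's 2160's doomsday.
In April the doomsday date is Apr 4.
Apr 22 is 18 days after Apr 4; 18 mod 7 = 4, so Friday + 4 = Tuesday.
474 mod 7 = 5, so 474 days before a Tuesday is Tuesday − 5 = Thursday.

Thursday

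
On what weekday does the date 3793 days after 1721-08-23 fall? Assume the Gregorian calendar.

Friday

Aug 23, 1721 is a Saturday.
3793 mod 7 = 6, so 3793 days after a Saturday is Saturday + 6 = Friday.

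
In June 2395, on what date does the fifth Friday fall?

June 1, 2395 is a Thursday.
The first Friday is therefore June 2 (1 days later).
The fifth Friday is 2 + 4×7 = June 30.

June 30, 2395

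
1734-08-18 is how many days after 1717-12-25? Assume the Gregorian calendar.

6080

Dec 25, 1717 → Dec 25, 1718: 365 days.
Dec 25, 1718 → Dec 25, 1719: 365 days.
Dec 25, 1719 → Dec 25, 1720: 366 days (Feb 29, 1720 is in that span).
Dec 25, 1720 → Dec 25, 1721: 365 days.
Dec 25, 1721 → Dec 25, 1722: 365 days.
Dec 25, 1722 → Dec 25, 1723: 365 days.
Dec 25, 1723 → Dec 25, 1724: 366 days (Feb 29, 1724 is in that span).
Dec 25, 1724 → Dec 25, 1725: 365 days.
Dec 25, 1725 → Dec 25, 1726: 365 days.
Dec 25, 1726 → Dec 25, 1727: 365 days.
Dec 25, 1727 → Dec 25, 1728: 366 days (Feb 29, 1728 is in that span).
Dec 25, 1728 → Dec 25, 1729: 365 days.
Dec 25, 1729 → Dec 25, 1730: 365 days.
Dec 25, 1730 → Dec 25, 1731: 365 days.
Dec 25, 1731 → Dec 25, 1732: 366 days (Feb 29, 1732 is in that span).
Dec 25, 1732 → Dec 25, 1733: 365 days.
Dec 25, 1733 → Jan 25, 1734: 31 days (December has 31).
Jan 25, 1734 → Feb 25, 1734: 31 days (January has 31).
Feb 25, 1734 → Mar 25, 1734: 28 days (February has 28).
Mar 25, 1734 → Apr 25, 1734: 31 days (March has 31).
Apr 25, 1734 → May 25, 1734: 30 days (April has 30).
May 25, 1734 → Jun 25, 1734: 31 days (May has 31).
Jun 25, 1734 → Jul 25, 1734: 30 days (June has 30).
Jul 25, 1734 → Aug 18, 1734: 24 days.
Total: 6080 days.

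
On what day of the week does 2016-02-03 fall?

Wednesday

January 1, 2016 is a Friday.
Jan 1, 2016 → Feb 1, 2016: 31 days (January has 31).
Feb 1, 2016 → Feb 3, 2016: 2 days.
Total: 33 days.
33 mod 7 = 5, so Friday + 5 = Wednesday.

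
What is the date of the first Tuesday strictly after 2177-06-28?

July 1, 2177

Jun 28, 2177 is a Saturday.
From Saturday to the next Tuesday is 3 days.
Jun 28, 2177 + 3 = Jul 1, 2177.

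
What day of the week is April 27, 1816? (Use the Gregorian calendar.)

Saturday

Doomsday rule: the anchor day for the 1800s is Friday. For year 16: 16÷12 = 1 r 4, and 4÷4 = 1, so 1+4+1 = 6.
Friday + 6 ≡ Thursday — that's 1816's doomsday.
In April the doomsday date is Apr 4.
Apr 27 is 23 days after Apr 4; 23 mod 7 = 2, so Thursday + 2 = Saturday.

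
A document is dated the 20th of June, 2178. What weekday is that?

Saturday

Doomsday rule: the anchor day for the 2100s is Sunday. For year 78: 78÷12 = 6 r 6, and 6÷4 = 1, so 6+6+1 = 13.
Sunday + 13 ≡ Saturday — that's 2178's doomsday.
In June the doomsday date is Jun 6.
Jun 20 is 14 days after Jun 6; 14 mod 7 = 0, so Saturday + 0 = Saturday.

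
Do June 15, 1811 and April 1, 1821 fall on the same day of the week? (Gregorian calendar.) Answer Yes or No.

No

From Jun 15, 1811 to Apr 1, 1821 is 3578 days.
3578 mod 7 = 1, so they are different weekdays.
(Jun 15, 1811 is a Saturday; Apr 1, 1821 is a Sunday.)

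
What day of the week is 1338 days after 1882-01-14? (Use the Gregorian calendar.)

Jan 14, 1882 is a Saturday.
1338 mod 7 = 1, so 1338 days after a Saturday is Saturday + 1 = Sunday.

Sunday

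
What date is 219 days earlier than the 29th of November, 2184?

April 24, 2184

−29 → Oct 31, 2184 (end of Oct, 31 days; 190 left).
−31 → Sep 30, 2184 (end of Sep, 30 days; 159 left).
−30 → Aug 31, 2184 (end of Aug, 31 days; 129 left).
−31 → Jul 31, 2184 (end of Jul, 31 days; 98 left).
−31 → Jun 30, 2184 (end of Jun, 30 days; 67 left).
−30 → May 31, 2184 (end of May, 31 days; 37 left).
−31 → Apr 30, 2184 (end of Apr, 30 days; 6 left).
−6 → Apr 24, 2184.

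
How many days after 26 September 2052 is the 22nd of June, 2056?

1365

Sep 26, 2052 → Sep 26, 2053: 365 days.
Sep 26, 2053 → Sep 26, 2054: 365 days.
Sep 26, 2054 → Sep 26, 2055: 365 days.
Sep 26, 2055 → Oct 26, 2055: 30 days (September has 30).
Oct 26, 2055 → Nov 26, 2055: 31 days (October has 31).
Nov 26, 2055 → Dec 26, 2055: 30 days (November has 30).
Dec 26, 2055 → Jan 26, 2056: 31 days (December has 31).
Jan 26, 2056 → Feb 26, 2056: 31 days (January has 31).
Feb 26, 2056 → Mar 26, 2056: 29 days (February has 29).
Mar 26, 2056 → Apr 26, 2056: 31 days (March has 31).
Apr 26, 2056 → May 26, 2056: 30 days (April has 30).
May 26, 2056 → Jun 22, 2056: 27 days.
Total: 1365 days.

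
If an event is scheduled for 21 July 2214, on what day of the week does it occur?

Doomsday rule: the anchor day for the 2200s is Friday. For year 14: 14÷12 = 1 r 2, and 2÷4 = 0, so 1+2+0 = 3.
Friday + 3 ≡ Monday — that's 2214's doomsday.
In July the doomsday date is Jul 11.
Jul 21 is 10 days after Jul 11; 10 mod 7 = 3, so Monday + 3 = Thursday.

Thursday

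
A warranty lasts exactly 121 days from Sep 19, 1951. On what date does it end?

January 18, 1952

Sep has 30 days: +12 → Oct 1, 1951 (109 left).
Oct has 31 days: +31 → Nov 1, 1951 (78 left).
Nov has 30 days: +30 → Dec 1, 1951 (48 left).
Dec has 31 days: +31 → Jan 1, 1952 (17 left).
+17 → Jan 18, 1952.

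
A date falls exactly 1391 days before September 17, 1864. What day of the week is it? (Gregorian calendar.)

Monday

First find the weekday of Sep 17, 1864. Doomsday rule: the anchor day for the 1800s is Friday. For year 64: 64÷12 = 5 r 4, and 4÷4 = 1, so 5+4+1 = 10.
Friday + 10 ≡ Monday — that's 1864's doomsday.
In September the doomsday date is Sep 5.
Sep 17 is 12 days after Sep 5; 12 mod 7 = 5, so Monday + 5 = Saturday.
1391 mod 7 = 5, so 1391 days before a Saturday is Saturday − 5 = Monday.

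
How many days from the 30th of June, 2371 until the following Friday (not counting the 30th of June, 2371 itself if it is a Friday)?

2

Jun 30, 2371 is a Wednesday.
From Wednesday to the next Friday is 2 days.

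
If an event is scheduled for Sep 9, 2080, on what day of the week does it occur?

Doomsday rule: the anchor day for the 2000s is Tuesday. For year 80: 80÷12 = 6 r 8, and 8÷4 = 2, so 6+8+2 = 16.
Tuesday + 16 ≡ Thursday — that's 2080's doomsday.
In September the doomsday date is Sep 5.
Sep 9 is 4 days after Sep 5; 4 mod 7 = 4, so Thursday + 4 = Monday.

Monday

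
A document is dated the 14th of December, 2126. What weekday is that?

Saturday

Doomsday rule: the anchor day for the 2100s is Sunday. For year 26: 26÷12 = 2 r 2, and 2÷4 = 0, so 2+2+0 = 4.
Sunday + 4 ≡ Thursday — that's 2126's doomsday.
In December the doomsday date is Dec 12.
Dec 14 is 2 days after Dec 12; 2 mod 7 = 2, so Thursday + 2 = Saturday.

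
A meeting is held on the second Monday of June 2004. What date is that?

June 1, 2004 is a Tuesday.
The first Monday is therefore June 7 (6 days later).
The second Monday is 7 + 1×7 = June 14.

June 14, 2004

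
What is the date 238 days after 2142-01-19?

September 14, 2142

Jan has 31 days: +13 → Feb 1, 2142 (225 left).
Feb has 28 days: +28 → Mar 1, 2142 (197 left).
Mar has 31 days: +31 → Apr 1, 2142 (166 left).
Apr has 30 days: +30 → May 1, 2142 (136 left).
May has 31 days: +31 → Jun 1, 2142 (105 left).
Jun has 30 days: +30 → Jul 1, 2142 (75 left).
Jul has 31 days: +31 → Aug 1, 2142 (44 left).
Aug has 31 days: +31 → Sep 1, 2142 (13 left).
+13 → Sep 14, 2142.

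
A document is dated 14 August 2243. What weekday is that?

Doomsday rule: the anchor day for the 2200s is Friday. For year 43: 43÷12 = 3 r 7, and 7÷4 = 1, so 3+7+1 = 11.
Friday + 11 ≡ Tuesday — that's 2243's doomsday.
In August the doomsday date is Aug 8.
Aug 14 is 6 days after Aug 8; 6 mod 7 = 6, so Tuesday + 6 = Monday.

Monday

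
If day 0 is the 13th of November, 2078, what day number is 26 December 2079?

408

Nov 13, 2078 → Nov 13, 2079: 365 days.
Nov 13, 2079 → Dec 13, 2079: 30 days (November has 30).
Dec 13, 2079 → Dec 26, 2079: 13 days.
Total: 408 days.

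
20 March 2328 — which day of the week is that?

Tuesday

Doomsday rule: the anchor day for the 2300s is Wednesday. For year 28: 28÷12 = 2 r 4, and 4÷4 = 1, so 2+4+1 = 7.
Wednesday + 7 ≡ Wednesday — that's 2328's doomsday.
In March the doomsday date is Mar 14.
Mar 20 is 6 days after Mar 14; 6 mod 7 = 6, so Wednesday + 6 = Tuesday.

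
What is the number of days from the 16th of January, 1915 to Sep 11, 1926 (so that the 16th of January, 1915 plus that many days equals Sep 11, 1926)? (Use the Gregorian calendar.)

Jan 16, 1915 → Jan 16, 1916: 365 days.
Jan 16, 1916 → Jan 16, 1917: 366 days (Feb 29, 1916 is in that span).
Jan 16, 1917 → Jan 16, 1918: 365 days.
Jan 16, 1918 → Jan 16, 1919: 365 days.
Jan 16, 1919 → Jan 16, 1920: 365 days.
Jan 16, 1920 → Jan 16, 1921: 366 days (Feb 29, 1920 is in that span).
Jan 16, 1921 → Jan 16, 1922: 365 days.
Jan 16, 1922 → Jan 16, 1923: 365 days.
Jan 16, 1923 → Jan 16, 1924: 365 days.
Jan 16, 1924 → Jan 16, 1925: 366 days (Feb 29, 1924 is in that span).
Jan 16, 1925 → Jan 16, 1926: 365 days.
Jan 16, 1926 → Feb 16, 1926: 31 days (January has 31).
Feb 16, 1926 → Mar 16, 1926: 28 days (February has 28).
Mar 16, 1926 → Apr 16, 1926: 31 days (March has 31).
Apr 16, 1926 → May 16, 1926: 30 days (April has 30).
May 16, 1926 → Jun 16, 1926: 31 days (May has 31).
Jun 16, 1926 → Jul 16, 1926: 30 days (June has 30).
Jul 16, 1926 → Aug 16, 1926: 31 days (July has 31).
Aug 16, 1926 → Sep 11, 1926: 26 days.
Total: 4256 days.

4256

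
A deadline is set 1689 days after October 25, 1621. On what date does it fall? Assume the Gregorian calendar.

+365 (one year) → Oct 25, 1622 (1324 left).
+365 (one year) → Oct 25, 1623 (959 left).
+366 (one year; includes Feb 29, 1624) → Oct 25, 1624 (593 left).
+365 (one year) → Oct 25, 1625 (228 left).
Oct has 31 days: +7 → Nov 1, 1625 (221 left).
Nov has 30 days: +30 → Dec 1, 1625 (191 left).
Dec has 31 days: +31 → Jan 1, 1626 (160 left).
Jan has 31 days: +31 → Feb 1, 1626 (129 left).
Feb has 28 days: +28 → Mar 1, 1626 (101 left).
Mar has 31 days: +31 → Apr 1, 1626 (70 left).
Apr has 30 days: +30 → May 1, 1626 (40 left).
May has 31 days: +31 → Jun 1, 1626 (9 left).
+9 → Jun 10, 1626.

June 10, 1626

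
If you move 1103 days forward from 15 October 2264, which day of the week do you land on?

Oct 15, 2264 is a Saturday.
1103 mod 7 = 4, so 1103 days after a Saturday is Saturday + 4 = Wednesday.

Wednesday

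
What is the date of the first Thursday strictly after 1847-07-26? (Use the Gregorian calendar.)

Jul 26, 1847 is a Monday.
From Monday to the next Thursday is 3 days.
Jul 26, 1847 + 3 = Jul 29, 1847.

July 29, 1847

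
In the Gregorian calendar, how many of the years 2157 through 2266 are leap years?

Multiples of 4 in [2157,2266]: 27.
Of those, multiples of 100: 1 (not leap unless ÷400).
Multiples of 400: 0.
Leap years = 27 − 1 + 0 = 26.

26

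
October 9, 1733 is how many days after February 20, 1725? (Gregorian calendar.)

3153

Feb 20, 1725 → Feb 20, 1726: 365 days.
Feb 20, 1726 → Feb 20, 1727: 365 days.
Feb 20, 1727 → Feb 20, 1728: 365 days.
Feb 20, 1728 → Feb 20, 1729: 366 days (Feb 29, 1728 is in that span).
Feb 20, 1729 → Feb 20, 1730: 365 days.
Feb 20, 1730 → Feb 20, 1731: 365 days.
Feb 20, 1731 → Feb 20, 1732: 365 days.
Feb 20, 1732 → Feb 20, 1733: 366 days (Feb 29, 1732 is in that span).
Feb 20, 1733 → Mar 20, 1733: 28 days (February has 28).
Mar 20, 1733 → Apr 20, 1733: 31 days (March has 31).
Apr 20, 1733 → May 20, 1733: 30 days (April has 30).
May 20, 1733 → Jun 20, 1733: 31 days (May has 31).
Jun 20, 1733 → Jul 20, 1733: 30 days (June has 30).
Jul 20, 1733 → Aug 20, 1733: 31 days (July has 31).
Aug 20, 1733 → Sep 20, 1733: 31 days (August has 31).
Sep 20, 1733 → Oct 9, 1733: 19 days.
Total: 3153 days.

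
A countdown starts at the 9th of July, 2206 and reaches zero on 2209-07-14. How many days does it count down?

Jul 9, 2206 → Jul 9, 2207: 365 days.
Jul 9, 2207 → Jul 9, 2208: 366 days (Feb 29, 2208 is in that span).
Jul 9, 2208 → Aug 9, 2208: 31 days (July has 31).
Aug 9, 2208 → Sep 9, 2208: 31 days (August has 31).
Sep 9, 2208 → Oct 9, 2208: 30 days (September has 30).
Oct 9, 2208 → Nov 9, 2208: 31 days (October has 31).
Nov 9, 2208 → Dec 9, 2208: 30 days (November has 30).
Dec 9, 2208 → Jan 9, 2209: 31 days (December has 31).
Jan 9, 2209 → Feb 9, 2209: 31 days (January has 31).
Feb 9, 2209 → Mar 9, 2209: 28 days (February has 28).
Mar 9, 2209 → Apr 9, 2209: 31 days (March has 31).
Apr 9, 2209 → May 9, 2209: 30 days (April has 30).
May 9, 2209 → Jun 9, 2209: 31 days (May has 31).
Jun 9, 2209 → Jul 9, 2209: 30 days (June has 30).
Jul 9, 2209 → Jul 14, 2209: 5 days.
Total: 1101 days.

1101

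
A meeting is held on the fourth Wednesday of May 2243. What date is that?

May 24, 2243

May 1, 2243 is a Monday.
The first Wednesday is therefore May 3 (2 days later).
The fourth Wednesday is 3 + 3×7 = May 24.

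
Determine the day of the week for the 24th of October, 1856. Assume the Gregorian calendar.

Friday

Doomsday rule: the anchor day for the 1800s is Friday. For year 56: 56÷12 = 4 r 8, and 8÷4 = 2, so 4+8+2 = 14.
Friday + 14 ≡ Friday — that's 1856's doomsday.
In October the doomsday date is Oct 10.
Oct 24 is 14 days after Oct 10; 14 mod 7 = 0, so Friday + 0 = Friday.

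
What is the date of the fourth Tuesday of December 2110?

December 1, 2110 is a Monday.
The first Tuesday is therefore December 2 (1 days later).
The fourth Tuesday is 2 + 3×7 = December 23.

December 23, 2110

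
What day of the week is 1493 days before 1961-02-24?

Wednesday

Feb 24, 1961 is a Friday.
1493 mod 7 = 2, so 1493 days before a Friday is Friday − 2 = Wednesday.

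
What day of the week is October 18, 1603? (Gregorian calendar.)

Doomsday rule: the anchor day for the 1600s is Tuesday. For year 03: 3÷12 = 0 r 3, and 3÷4 = 0, so 0+3+0 = 3.
Tuesday + 3 ≡ Friday — that's 1603's doomsday.
In October the doomsday date is Oct 10.
Oct 18 is 8 days after Oct 10; 8 mod 7 = 1, so Friday + 1 = Saturday.

Saturday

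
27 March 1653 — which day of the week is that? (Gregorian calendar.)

Thursday

Doomsday rule: the anchor day for the 1600s is Tuesday. For year 53: 53÷12 = 4 r 5, and 5÷4 = 1, so 4+5+1 = 10.
Tuesday + 10 ≡ Friday — that's 1653's doomsday.
In March the doomsday date is Mar 14.
Mar 27 is 13 days after Mar 14; 13 mod 7 = 6, so Friday + 6 = Thursday.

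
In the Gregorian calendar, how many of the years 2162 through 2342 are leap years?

Multiples of 4 in [2162,2342]: 45.
Of those, multiples of 100: 2 (not leap unless ÷400).
Multiples of 400: 0.
Leap years = 45 − 2 + 0 = 43.

43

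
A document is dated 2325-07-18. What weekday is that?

Saturday

Doomsday rule: the anchor day for the 2300s is Wednesday. For year 25: 25÷12 = 2 r 1, and 1÷4 = 0, so 2+1+0 = 3.
Wednesday + 3 ≡ Saturday — that's 2325's doomsday.
In July the doomsday date is Jul 11.
Jul 18 is 7 days after Jul 11; 7 mod 7 = 0, so Saturday + 0 = Saturday.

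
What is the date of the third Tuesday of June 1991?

June 1, 1991 is a Saturday.
The first Tuesday is therefore June 4 (3 days later).
The third Tuesday is 4 + 2×7 = June 18.

June 18, 1991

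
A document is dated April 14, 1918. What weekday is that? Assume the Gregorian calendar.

Sunday

January 1, 1918 is a Tuesday.
Jan 1, 1918 → Feb 1, 1918: 31 days (January has 31).
Feb 1, 1918 → Mar 1, 1918: 28 days (February has 28).
Mar 1, 1918 → Apr 1, 1918: 31 days (March has 31).
Apr 1, 1918 → Apr 14, 1918: 13 days.
Total: 103 days.
103 mod 7 = 5, so Tuesday + 5 = Sunday.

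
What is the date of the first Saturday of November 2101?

November 1, 2101 is a Tuesday.
The first Saturday is therefore November 5 (4 days later).

November 5, 2101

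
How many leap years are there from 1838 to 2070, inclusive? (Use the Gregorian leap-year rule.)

Multiples of 4 in [1838,2070]: 58.
Of those, multiples of 100: 2 (not leap unless ÷400).
Multiples of 400: 1.
Leap years = 58 − 2 + 1 = 57.

57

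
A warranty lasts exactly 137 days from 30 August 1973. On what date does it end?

January 14, 1974

Aug has 31 days: +2 → Sep 1, 1973 (135 left).
Sep has 30 days: +30 → Oct 1, 1973 (105 left).
Oct has 31 days: +31 → Nov 1, 1973 (74 left).
Nov has 30 days: +30 → Dec 1, 1973 (44 left).
Dec has 31 days: +31 → Jan 1, 1974 (13 left).
+13 → Jan 14, 1974.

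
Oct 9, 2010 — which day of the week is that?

Doomsday rule: the anchor day for the 2000s is Tuesday. For year 10: 10÷12 = 0 r 10, and 10÷4 = 2, so 0+10+2 = 12.
Tuesday + 12 ≡ Sunday — that's 2010's doomsday.
In October the doomsday date is Oct 10.
Oct 9 is 1 day before Oct 10; 1 mod 7 = 1, so Sunday − 1 = Saturday.

Saturday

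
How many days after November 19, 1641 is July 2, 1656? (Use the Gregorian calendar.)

5339

Nov 19, 1641 → Nov 19, 1642: 365 days.
Nov 19, 1642 → Nov 19, 1643: 365 days.
Nov 19, 1643 → Nov 19, 1644: 366 days (Feb 29, 1644 is in that span).
Nov 19, 1644 → Nov 19, 1645: 365 days.
Nov 19, 1645 → Nov 19, 1646: 365 days.
Nov 19, 1646 → Nov 19, 1647: 365 days.
Nov 19, 1647 → Nov 19, 1648: 366 days (Feb 29, 1648 is in that span).
Nov 19, 1648 → Nov 19, 1649: 365 days.
Nov 19, 1649 → Nov 19, 1650: 365 days.
Nov 19, 1650 → Nov 19, 1651: 365 days.
Nov 19, 1651 → Nov 19, 1652: 366 days (Feb 29, 1652 is in that span).
Nov 19, 1652 → Nov 19, 1653: 365 days.
Nov 19, 1653 → Nov 19, 1654: 365 days.
Nov 19, 1654 → Nov 19, 1655: 365 days.
Nov 19, 1655 → Dec 19, 1655: 30 days (November has 30).
Dec 19, 1655 → Jan 19, 1656: 31 days (December has 31).
Jan 19, 1656 → Feb 19, 1656: 31 days (January has 31).
Feb 19, 1656 → Mar 19, 1656: 29 days (February has 29).
Mar 19, 1656 → Apr 19, 1656: 31 days (March has 31).
Apr 19, 1656 → May 19, 1656: 30 days (April has 30).
May 19, 1656 → Jun 19, 1656: 31 days (May has 31).
Jun 19, 1656 → Jul 2, 1656: 13 days.
Total: 5339 days.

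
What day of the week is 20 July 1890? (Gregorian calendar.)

Doomsday rule: the anchor day for the 1800s is Friday. For year 90: 90÷12 = 7 r 6, and 6÷4 = 1, so 7+6+1 = 14.
Friday + 14 ≡ Friday — that's 1890's doomsday.
In July the doomsday date is Jul 11.
Jul 20 is 9 days after Jul 11; 9 mod 7 = 2, so Friday + 2 = Sunday.

Sunday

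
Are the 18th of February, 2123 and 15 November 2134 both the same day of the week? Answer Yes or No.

No

From Feb 18, 2123 to Nov 15, 2134 is 4288 days.
4288 mod 7 = 4, so they are different weekdays.
(Feb 18, 2123 is a Thursday; Nov 15, 2134 is a Monday.)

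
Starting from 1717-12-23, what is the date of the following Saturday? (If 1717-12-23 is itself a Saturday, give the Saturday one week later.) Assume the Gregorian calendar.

December 25, 1717

Dec 23, 1717 is a Thursday.
From Thursday to the next Saturday is 2 days.
Dec 23, 1717 + 2 = Dec 25, 1717.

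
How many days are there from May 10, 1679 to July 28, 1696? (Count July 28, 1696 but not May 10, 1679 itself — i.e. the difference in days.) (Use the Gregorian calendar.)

6289

May 10, 1679 → May 10, 1680: 366 days (Feb 29, 1680 is in that span).
May 10, 1680 → May 10, 1681: 365 days.
May 10, 1681 → May 10, 1682: 365 days.
May 10, 1682 → May 10, 1683: 365 days.
May 10, 1683 → May 10, 1684: 366 days (Feb 29, 1684 is in that span).
May 10, 1684 → May 10, 1685: 365 days.
May 10, 1685 → May 10, 1686: 365 days.
May 10, 1686 → May 10, 1687: 365 days.
May 10, 1687 → May 10, 1688: 366 days (Feb 29, 1688 is in that span).
May 10, 1688 → May 10, 1689: 365 days.
May 10, 1689 → May 10, 1690: 365 days.
May 10, 1690 → May 10, 1691: 365 days.
May 10, 1691 → May 10, 1692: 366 days (Feb 29, 1692 is in that span).
May 10, 1692 → May 10, 1693: 365 days.
May 10, 1693 → May 10, 1694: 365 days.
May 10, 1694 → May 10, 1695: 365 days.
May 10, 1695 → May 10, 1696: 366 days (Feb 29, 1696 is in that span).
May 10, 1696 → Jun 10, 1696: 31 days (May has 31).
Jun 10, 1696 → Jul 10, 1696: 30 days (June has 30).
Jul 10, 1696 → Jul 28, 1696: 18 days.
Total: 6289 days.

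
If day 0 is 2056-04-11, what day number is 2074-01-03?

6476

Apr 11, 2056 → Apr 11, 2057: 365 days.
Apr 11, 2057 → Apr 11, 2058: 365 days.
Apr 11, 2058 → Apr 11, 2059: 365 days.
Apr 11, 2059 → Apr 11, 2060: 366 days (Feb 29, 2060 is in that span).
Apr 11, 2060 → Apr 11, 2061: 365 days.
Apr 11, 2061 → Apr 11, 2062: 365 days.
Apr 11, 2062 → Apr 11, 2063: 365 days.
Apr 11, 2063 → Apr 11, 2064: 366 days (Feb 29, 2064 is in that span).
Apr 11, 2064 → Apr 11, 2065: 365 days.
Apr 11, 2065 → Apr 11, 2066: 365 days.
Apr 11, 2066 → Apr 11, 2067: 365 days.
Apr 11, 2067 → Apr 11, 2068: 366 days (Feb 29, 2068 is in that span).
Apr 11, 2068 → Apr 11, 2069: 365 days.
Apr 11, 2069 → Apr 11, 2070: 365 days.
Apr 11, 2070 → Apr 11, 2071: 365 days.
Apr 11, 2071 → Apr 11, 2072: 366 days (Feb 29, 2072 is in that span).
Apr 11, 2072 → Apr 11, 2073: 365 days.
Apr 11, 2073 → May 11, 2073: 30 days (April has 30).
May 11, 2073 → Jun 11, 2073: 31 days (May has 31).
Jun 11, 2073 → Jul 11, 2073: 30 days (June has 30).
Jul 11, 2073 → Aug 11, 2073: 31 days (July has 31).
Aug 11, 2073 → Sep 11, 2073: 31 days (August has 31).
Sep 11, 2073 → Oct 11, 2073: 30 days (September has 30).
Oct 11, 2073 → Nov 11, 2073: 31 days (October has 31).
Nov 11, 2073 → Dec 11, 2073: 30 days (November has 30).
Dec 11, 2073 → Jan 3, 2074: 23 days.
Total: 6476 days.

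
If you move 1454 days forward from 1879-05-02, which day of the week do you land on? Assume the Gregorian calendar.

May 2, 1879 is a Friday.
1454 mod 7 = 5, so 1454 days after a Friday is Friday + 5 = Wednesday.

Wednesday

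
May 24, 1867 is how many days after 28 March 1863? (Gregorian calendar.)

Mar 28, 1863 → Mar 28, 1864: 366 days (Feb 29, 1864 is in that span).
Mar 28, 1864 → Mar 28, 1865: 365 days.
Mar 28, 1865 → Mar 28, 1866: 365 days.
Mar 28, 1866 → Mar 28, 1867: 365 days.
Mar 28, 1867 → Apr 28, 1867: 31 days (March has 31).
Apr 28, 1867 → May 24, 1867: 26 days.
Total: 1518 days.

1518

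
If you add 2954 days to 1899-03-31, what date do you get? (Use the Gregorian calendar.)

+365 (one year) → Mar 31, 1900 (2589 left).
+365 (one year) → Mar 31, 1901 (2224 left).
+365 (one year) → Mar 31, 1902 (1859 left).
+365 (one year) → Mar 31, 1903 (1494 left).
+366 (one year; includes Feb 29, 1904) → Mar 31, 1904 (1128 left).
+365 (one year) → Mar 31, 1905 (763 left).
+365 (one year) → Mar 31, 1906 (398 left).
Mar has 31 days: +1 → Apr 1, 1906 (397 left).
Apr has 30 days: +30 → May 1, 1906 (367 left).
May has 31 days: +31 → Jun 1, 1906 (336 left).
Jun has 30 days: +30 → Jul 1, 1906 (306 left).
Jul has 31 days: +31 → Aug 1, 1906 (275 left).
Aug has 31 days: +31 → Sep 1, 1906 (244 left).
Sep has 30 days: +30 → Oct 1, 1906 (214 left).
Oct has 31 days: +31 → Nov 1, 1906 (183 left).
Nov has 30 days: +30 → Dec 1, 1906 (153 left).
Dec has 31 days: +31 → Jan 1, 1907 (122 left).
Jan has 31 days: +31 → Feb 1, 1907 (91 left).
Feb has 28 days: +28 → Mar 1, 1907 (63 left).
Mar has 31 days: +31 → Apr 1, 1907 (32 left).
Apr has 30 days: +30 → May 1, 1907 (2 left).
+2 → May 3, 1907.

May 3, 1907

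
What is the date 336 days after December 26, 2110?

Dec has 31 days: +6 → Jan 1, 2111 (330 left).
Jan has 31 days: +31 → Feb 1, 2111 (299 left).
Feb has 28 days: +28 → Mar 1, 2111 (271 left).
Mar has 31 days: +31 → Apr 1, 2111 (240 left).
Apr has 30 days: +30 → May 1, 2111 (210 left).
May has 31 days: +31 → Jun 1, 2111 (179 left).
Jun has 30 days: +30 → Jul 1, 2111 (149 left).
Jul has 31 days: +31 → Aug 1, 2111 (118 left).
Aug has 31 days: +31 → Sep 1, 2111 (87 left).
Sep has 30 days: +30 → Oct 1, 2111 (57 left).
Oct has 31 days: +31 → Nov 1, 2111 (26 left).
+26 → Nov 27, 2111.

November 27, 2111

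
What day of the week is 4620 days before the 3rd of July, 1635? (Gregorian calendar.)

Tuesday

First find the weekday of Jul 3, 1635. Doomsday rule: the anchor day for the 1600s is Tuesday. For year 35: 35÷12 = 2 r 11, and 11÷4 = 2, so 2+11+2 = 15.
Tuesday + 15 ≡ Wednesday — that's 1635's doomsday.
In July the doomsday date is Jul 11.
Jul 3 is 8 days before Jul 11; 8 mod 7 = 1, so Wednesday − 1 = Tuesday.
4620 mod 7 = 0, so 4620 days before a Tuesday is Tuesday − 0 = Tuesday.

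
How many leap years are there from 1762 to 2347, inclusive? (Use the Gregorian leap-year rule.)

Multiples of 4 in [1762,2347]: 146.
Of those, multiples of 100: 6 (not leap unless ÷400).
Multiples of 400: 1.
Leap years = 146 − 6 + 1 = 141.

141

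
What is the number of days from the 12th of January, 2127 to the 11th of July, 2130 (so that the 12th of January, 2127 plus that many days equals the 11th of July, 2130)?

Jan 12, 2127 → Jan 12, 2128: 365 days.
Jan 12, 2128 → Jan 12, 2129: 366 days (Feb 29, 2128 is in that span).
Jan 12, 2129 → Jan 12, 2130: 365 days.
Jan 12, 2130 → Feb 12, 2130: 31 days (January has 31).
Feb 12, 2130 → Mar 12, 2130: 28 days (February has 28).
Mar 12, 2130 → Apr 12, 2130: 31 days (March has 31).
Apr 12, 2130 → May 12, 2130: 30 days (April has 30).
May 12, 2130 → Jun 12, 2130: 31 days (May has 31).
Jun 12, 2130 → Jul 11, 2130: 29 days.
Total: 1276 days.

1276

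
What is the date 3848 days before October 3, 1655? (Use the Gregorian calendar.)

−365 (one year) → Oct 3, 1654 (3483 left).
−365 (one year) → Oct 3, 1653 (3118 left).
−365 (one year) → Oct 3, 1652 (2753 left).
−366 (one year; includes Feb 29, 1652) → Oct 3, 1651 (2387 left).
−365 (one year) → Oct 3, 1650 (2022 left).
−365 (one year) → Oct 3, 1649 (1657 left).
−365 (one year) → Oct 3, 1648 (1292 left).
−366 (one year; includes Feb 29, 1648) → Oct 3, 1647 (926 left).
−365 (one year) → Oct 3, 1646 (561 left).
−365 (one year) → Oct 3, 1645 (196 left).
−3 → Sep 30, 1645 (end of Sep, 30 days; 193 left).
−30 → Aug 31, 1645 (end of Aug, 31 days; 163 left).
−31 → Jul 31, 1645 (end of Jul, 31 days; 132 left).
−31 → Jun 30, 1645 (end of Jun, 30 days; 101 left).
−30 → May 31, 1645 (end of May, 31 days; 71 left).
−31 → Apr 30, 1645 (end of Apr, 30 days; 40 left).
−30 → Mar 31, 1645 (end of Mar, 31 days; 10 left).
−10 → Mar 21, 1645.

March 21, 1645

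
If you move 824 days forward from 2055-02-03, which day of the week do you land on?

First find the weekday of Feb 3, 2055. Doomsday rule: the anchor day for the 2000s is Tuesday. For year 55: 55÷12 = 4 r 7, and 7÷4 = 1, so 4+7+1 = 12.
Tuesday + 12 ≡ Sunday — that's 2055's doomsday.
In February the doomsday date is Feb 28 (2055 is not a leap year).
Feb 3 is 25 days before Feb 28; 25 mod 7 = 4, so Sunday − 4 = Wednesday.
824 mod 7 = 5, so 824 days after a Wednesday is Wednesday + 5 = Monday.

Monday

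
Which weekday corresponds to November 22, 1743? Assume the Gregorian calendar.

Doomsday rule: the anchor day for the 1700s is Sunday. For year 43: 43÷12 = 3 r 7, and 7÷4 = 1, so 3+7+1 = 11.
Sunday + 11 ≡ Thursday — that's 1743's doomsday.
In November the doomsday date is Nov 7.
Nov 22 is 15 days after Nov 7; 15 mod 7 = 1, so Thursday + 1 = Friday.

Friday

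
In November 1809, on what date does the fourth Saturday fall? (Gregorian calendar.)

November 1, 1809 is a Wednesday.
The first Saturday is therefore November 4 (3 days later).
The fourth Saturday is 4 + 3×7 = November 25.

November 25, 1809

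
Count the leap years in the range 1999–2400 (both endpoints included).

98

Multiples of 4 in [1999,2400]: 101.
Of those, multiples of 100: 5 (not leap unless ÷400).
Multiples of 400: 2.
Leap years = 101 − 5 + 2 = 98.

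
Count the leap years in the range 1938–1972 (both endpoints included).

9

Multiples of 4 in [1938,1972]: 9.
Of those, multiples of 100: 0 (not leap unless ÷400).
Multiples of 400: 0.
Leap years = 9 − 0 + 0 = 9.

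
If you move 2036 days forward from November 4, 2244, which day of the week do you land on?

Sunday

Nov 4, 2244 is a Monday.
2036 mod 7 = 6, so 2036 days after a Monday is Monday + 6 = Sunday.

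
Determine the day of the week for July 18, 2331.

Doomsday rule: the anchor day for the 2300s is Wednesday. For year 31: 31÷12 = 2 r 7, and 7÷4 = 1, so 2+7+1 = 10.
Wednesday + 10 ≡ Saturday — that's 2331's doomsday.
In July the doomsday date is Jul 11.
Jul 18 is 7 days after Jul 11; 7 mod 7 = 0, so Saturday + 0 = Saturday.

Saturday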